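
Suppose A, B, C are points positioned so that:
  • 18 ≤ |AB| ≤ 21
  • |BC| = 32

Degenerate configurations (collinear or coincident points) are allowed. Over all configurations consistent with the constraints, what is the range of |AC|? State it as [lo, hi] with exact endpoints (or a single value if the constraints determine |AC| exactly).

|AB| ∈ [18, 21]
|BC| ∈ {32}
|AC| ∈ [11, 53]

|AC| ∈ [11, 53]  (≈ [11.0000, 53.0000])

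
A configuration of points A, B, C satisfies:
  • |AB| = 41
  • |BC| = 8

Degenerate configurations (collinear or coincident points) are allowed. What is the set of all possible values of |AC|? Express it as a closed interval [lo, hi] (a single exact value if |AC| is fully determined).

|AC| ∈ [33, 49]  (≈ [33.0000, 49.0000])

|AB| ∈ {41}
|BC| ∈ {8}
|AC| ∈ [33, 49]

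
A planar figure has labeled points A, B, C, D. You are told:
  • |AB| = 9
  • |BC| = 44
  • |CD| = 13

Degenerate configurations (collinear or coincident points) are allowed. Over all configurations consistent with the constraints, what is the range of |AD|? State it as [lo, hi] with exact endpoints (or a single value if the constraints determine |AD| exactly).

|AD| ∈ [22, 66]  (≈ [22.0000, 66.0000])

|AB| ∈ {9}
|BC| ∈ {44}
|CD| ∈ {13}
|AC| ∈ [35, 53]
|BD| ∈ [31, 57]
|AD| ∈ [22, 66]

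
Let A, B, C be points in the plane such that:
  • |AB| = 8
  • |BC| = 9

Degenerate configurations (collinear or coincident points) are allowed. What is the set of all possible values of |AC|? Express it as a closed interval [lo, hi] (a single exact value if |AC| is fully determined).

|AC| ∈ [1, 17]  (≈ [1.0000, 17.0000])

|AB| ∈ {8}
|BC| ∈ {9}
|AC| ∈ [1, 17]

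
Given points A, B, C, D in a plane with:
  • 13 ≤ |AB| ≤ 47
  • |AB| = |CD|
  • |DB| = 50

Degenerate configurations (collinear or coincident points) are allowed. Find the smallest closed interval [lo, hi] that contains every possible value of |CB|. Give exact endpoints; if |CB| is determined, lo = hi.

|CB| ∈ [3, 97]  (≈ [3.0000, 97.0000])

|AB| ∈ [13, 47]
|BD| ∈ {50}
|CD| ∈ [13, 47]
|AD| ∈ [3, 97]
|BC| ∈ [3, 97]
|AC| ∈ [0, 144]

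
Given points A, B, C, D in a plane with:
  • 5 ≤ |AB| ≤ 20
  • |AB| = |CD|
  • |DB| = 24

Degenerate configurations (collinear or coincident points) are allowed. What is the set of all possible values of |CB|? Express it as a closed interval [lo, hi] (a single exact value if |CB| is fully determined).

|AB| ∈ [5, 20]
|BD| ∈ {24}
|CD| ∈ [5, 20]
|AD| ∈ [4, 44]
|BC| ∈ [4, 44]
|AC| ∈ [0, 64]

|CB| ∈ [4, 44]  (≈ [4.0000, 44.0000])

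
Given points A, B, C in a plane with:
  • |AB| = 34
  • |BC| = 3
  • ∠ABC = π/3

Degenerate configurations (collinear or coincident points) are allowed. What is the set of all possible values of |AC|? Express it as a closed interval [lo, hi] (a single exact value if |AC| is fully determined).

|AB| ∈ {34}
|BC| ∈ {3}
|AC| ∈ {√(1063)}

|AC| = √(1063)  (≈ 32.6037)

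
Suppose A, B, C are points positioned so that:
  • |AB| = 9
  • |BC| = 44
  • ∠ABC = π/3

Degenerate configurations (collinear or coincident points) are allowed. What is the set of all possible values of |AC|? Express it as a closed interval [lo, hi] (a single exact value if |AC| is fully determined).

|AB| ∈ {9}
|BC| ∈ {44}
|AC| ∈ {√(1621)}

|AC| = √(1621)  (≈ 40.2616)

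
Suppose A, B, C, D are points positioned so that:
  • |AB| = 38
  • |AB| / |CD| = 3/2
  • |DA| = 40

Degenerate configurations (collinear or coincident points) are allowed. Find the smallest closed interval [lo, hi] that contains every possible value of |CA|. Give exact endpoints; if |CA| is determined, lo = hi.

|AB| ∈ {38}
|AD| ∈ {40}
|CD| ∈ {76/3}
|BD| ∈ [2, 78]
|AC| ∈ [44/3, 196/3]
|BC| ∈ [0, 310/3]

|CA| ∈ [44/3, 196/3]  (≈ [14.6667, 65.3333])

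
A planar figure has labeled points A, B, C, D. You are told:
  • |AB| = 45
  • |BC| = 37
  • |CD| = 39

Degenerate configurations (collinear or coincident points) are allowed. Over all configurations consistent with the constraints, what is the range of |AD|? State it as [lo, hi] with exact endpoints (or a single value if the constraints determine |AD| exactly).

|AD| ∈ [0, 121]  (≈ [0.0000, 121.0000])

|AB| ∈ {45}
|BC| ∈ {37}
|CD| ∈ {39}
|AC| ∈ [8, 82]
|BD| ∈ [2, 76]
|AD| ∈ [0, 121]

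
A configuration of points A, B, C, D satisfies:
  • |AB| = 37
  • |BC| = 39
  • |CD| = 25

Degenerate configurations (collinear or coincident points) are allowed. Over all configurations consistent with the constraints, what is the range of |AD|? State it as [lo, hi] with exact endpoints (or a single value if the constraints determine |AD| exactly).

|AB| ∈ {37}
|BC| ∈ {39}
|CD| ∈ {25}
|AC| ∈ [2, 76]
|BD| ∈ [14, 64]
|AD| ∈ [0, 101]

|AD| ∈ [0, 101]  (≈ [0.0000, 101.0000])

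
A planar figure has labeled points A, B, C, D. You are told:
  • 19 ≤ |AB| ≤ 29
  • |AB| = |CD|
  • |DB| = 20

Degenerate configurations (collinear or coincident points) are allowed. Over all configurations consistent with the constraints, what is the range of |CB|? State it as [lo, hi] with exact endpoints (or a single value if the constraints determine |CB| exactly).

|AB| ∈ [19, 29]
|BD| ∈ {20}
|CD| ∈ [19, 29]
|AD| ∈ [0, 49]
|BC| ∈ [0, 49]
|AC| ∈ [0, 78]

|CB| ∈ [0, 49]  (≈ [0.0000, 49.0000])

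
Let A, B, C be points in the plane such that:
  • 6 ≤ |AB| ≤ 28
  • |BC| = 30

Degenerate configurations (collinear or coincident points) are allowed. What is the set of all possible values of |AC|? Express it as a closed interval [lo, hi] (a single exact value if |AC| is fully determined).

|AC| ∈ [2, 58]  (≈ [2.0000, 58.0000])

|AB| ∈ [6, 28]
|BC| ∈ {30}
|AC| ∈ [2, 58]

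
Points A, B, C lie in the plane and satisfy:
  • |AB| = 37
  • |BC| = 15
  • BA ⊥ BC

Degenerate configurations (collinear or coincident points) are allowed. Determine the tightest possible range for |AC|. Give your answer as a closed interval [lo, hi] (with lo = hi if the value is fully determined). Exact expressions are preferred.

|AB| ∈ {37}
|BC| ∈ {15}
|AC| ∈ {√(1594)}

|AC| = √(1594)  (≈ 39.9249)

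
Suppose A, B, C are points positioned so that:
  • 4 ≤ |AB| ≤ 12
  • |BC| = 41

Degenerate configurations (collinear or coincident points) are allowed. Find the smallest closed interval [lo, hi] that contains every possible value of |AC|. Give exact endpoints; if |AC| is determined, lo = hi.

|AC| ∈ [29, 53]  (≈ [29.0000, 53.0000])

|AB| ∈ [4, 12]
|BC| ∈ {41}
|AC| ∈ [29, 53]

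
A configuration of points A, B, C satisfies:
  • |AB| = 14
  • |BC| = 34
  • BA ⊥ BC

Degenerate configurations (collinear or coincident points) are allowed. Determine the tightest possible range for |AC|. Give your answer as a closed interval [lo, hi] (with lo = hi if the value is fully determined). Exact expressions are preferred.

|AC| = 26·√(2)  (≈ 36.7696)

|AB| ∈ {14}
|BC| ∈ {34}
|AC| ∈ {26·√(2)}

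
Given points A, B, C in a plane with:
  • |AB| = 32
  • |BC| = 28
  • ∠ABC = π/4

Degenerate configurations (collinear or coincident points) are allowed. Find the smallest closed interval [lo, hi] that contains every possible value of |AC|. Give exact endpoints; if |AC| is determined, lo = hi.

|AC| = 4·√(113 - 56·√(2))  (≈ 23.2565)

|AB| ∈ {32}
|BC| ∈ {28}
|AC| ∈ {4·√(113 - 56·√(2))}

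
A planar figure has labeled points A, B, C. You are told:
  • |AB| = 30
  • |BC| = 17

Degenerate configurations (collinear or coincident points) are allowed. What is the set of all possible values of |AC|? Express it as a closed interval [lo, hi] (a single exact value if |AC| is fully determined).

|AB| ∈ {30}
|BC| ∈ {17}
|AC| ∈ [13, 47]

|AC| ∈ [13, 47]  (≈ [13.0000, 47.0000])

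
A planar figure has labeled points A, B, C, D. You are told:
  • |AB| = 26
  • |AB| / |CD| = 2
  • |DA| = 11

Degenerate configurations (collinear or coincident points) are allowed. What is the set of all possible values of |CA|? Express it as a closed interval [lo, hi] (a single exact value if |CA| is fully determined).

|AB| ∈ {26}
|AD| ∈ {11}
|CD| ∈ {13}
|BD| ∈ [15, 37]
|AC| ∈ [2, 24]
|BC| ∈ [2, 50]

|CA| ∈ [2, 24]  (≈ [2.0000, 24.0000])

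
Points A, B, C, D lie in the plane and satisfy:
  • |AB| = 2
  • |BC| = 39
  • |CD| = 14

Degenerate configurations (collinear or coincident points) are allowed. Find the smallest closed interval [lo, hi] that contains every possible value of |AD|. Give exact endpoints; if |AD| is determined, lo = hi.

|AD| ∈ [23, 55]  (≈ [23.0000, 55.0000])

|AB| ∈ {2}
|BC| ∈ {39}
|CD| ∈ {14}
|AC| ∈ [37, 41]
|BD| ∈ [25, 53]
|AD| ∈ [23, 55]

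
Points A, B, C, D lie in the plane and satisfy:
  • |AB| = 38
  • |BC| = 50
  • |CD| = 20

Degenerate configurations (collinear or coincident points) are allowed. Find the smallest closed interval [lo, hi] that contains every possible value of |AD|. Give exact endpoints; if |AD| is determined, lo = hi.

|AD| ∈ [0, 108]  (≈ [0.0000, 108.0000])

|AB| ∈ {38}
|BC| ∈ {50}
|CD| ∈ {20}
|AC| ∈ [12, 88]
|BD| ∈ [30, 70]
|AD| ∈ [0, 108]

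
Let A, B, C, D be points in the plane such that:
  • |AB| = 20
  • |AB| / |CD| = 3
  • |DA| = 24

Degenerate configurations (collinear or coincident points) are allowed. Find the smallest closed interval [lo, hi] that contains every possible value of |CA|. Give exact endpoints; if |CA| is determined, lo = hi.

|AB| ∈ {20}
|AD| ∈ {24}
|CD| ∈ {20/3}
|BD| ∈ [4, 44]
|AC| ∈ [52/3, 92/3]
|BC| ∈ [0, 152/3]

|CA| ∈ [52/3, 92/3]  (≈ [17.3333, 30.6667])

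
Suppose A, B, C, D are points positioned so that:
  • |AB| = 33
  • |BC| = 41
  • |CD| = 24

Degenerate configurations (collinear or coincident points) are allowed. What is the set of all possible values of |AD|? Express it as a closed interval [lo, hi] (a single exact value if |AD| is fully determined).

|AD| ∈ [0, 98]  (≈ [0.0000, 98.0000])

|AB| ∈ {33}
|BC| ∈ {41}
|CD| ∈ {24}
|AC| ∈ [8, 74]
|BD| ∈ [17, 65]
|AD| ∈ [0, 98]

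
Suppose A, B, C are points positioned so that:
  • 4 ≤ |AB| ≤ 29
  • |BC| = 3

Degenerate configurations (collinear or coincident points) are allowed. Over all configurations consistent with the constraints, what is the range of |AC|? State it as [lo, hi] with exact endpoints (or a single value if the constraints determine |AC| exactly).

|AB| ∈ [4, 29]
|BC| ∈ {3}
|AC| ∈ [1, 32]

|AC| ∈ [1, 32]  (≈ [1.0000, 32.0000])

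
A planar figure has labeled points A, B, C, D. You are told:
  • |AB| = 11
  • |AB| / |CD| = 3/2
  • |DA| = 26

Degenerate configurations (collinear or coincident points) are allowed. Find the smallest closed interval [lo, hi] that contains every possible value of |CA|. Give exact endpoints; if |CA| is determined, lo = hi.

|AB| ∈ {11}
|AD| ∈ {26}
|CD| ∈ {22/3}
|BD| ∈ [15, 37]
|AC| ∈ [56/3, 100/3]
|BC| ∈ [23/3, 133/3]

|CA| ∈ [56/3, 100/3]  (≈ [18.6667, 33.3333])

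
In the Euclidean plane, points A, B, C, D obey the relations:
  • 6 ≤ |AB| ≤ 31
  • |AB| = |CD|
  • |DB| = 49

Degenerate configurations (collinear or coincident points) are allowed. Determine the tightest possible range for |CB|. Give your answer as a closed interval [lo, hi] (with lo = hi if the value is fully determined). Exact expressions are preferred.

|AB| ∈ [6, 31]
|BD| ∈ {49}
|CD| ∈ [6, 31]
|AD| ∈ [18, 80]
|BC| ∈ [18, 80]
|AC| ∈ [0, 111]

|CB| ∈ [18, 80]  (≈ [18.0000, 80.0000])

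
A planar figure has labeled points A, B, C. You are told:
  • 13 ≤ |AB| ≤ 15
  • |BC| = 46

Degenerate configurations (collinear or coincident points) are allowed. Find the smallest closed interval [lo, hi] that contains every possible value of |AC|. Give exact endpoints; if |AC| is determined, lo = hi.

|AB| ∈ [13, 15]
|BC| ∈ {46}
|AC| ∈ [31, 61]

|AC| ∈ [31, 61]  (≈ [31.0000, 61.0000])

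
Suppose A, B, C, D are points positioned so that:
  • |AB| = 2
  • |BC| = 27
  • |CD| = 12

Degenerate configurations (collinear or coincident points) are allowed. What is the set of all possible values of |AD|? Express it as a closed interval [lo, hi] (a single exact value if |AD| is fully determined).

|AB| ∈ {2}
|BC| ∈ {27}
|CD| ∈ {12}
|AC| ∈ [25, 29]
|BD| ∈ [15, 39]
|AD| ∈ [13, 41]

|AD| ∈ [13, 41]  (≈ [13.0000, 41.0000])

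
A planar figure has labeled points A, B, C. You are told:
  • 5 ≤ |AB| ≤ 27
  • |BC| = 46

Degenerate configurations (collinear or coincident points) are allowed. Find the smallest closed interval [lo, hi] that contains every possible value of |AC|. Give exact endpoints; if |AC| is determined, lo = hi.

|AB| ∈ [5, 27]
|BC| ∈ {46}
|AC| ∈ [19, 73]

|AC| ∈ [19, 73]  (≈ [19.0000, 73.0000])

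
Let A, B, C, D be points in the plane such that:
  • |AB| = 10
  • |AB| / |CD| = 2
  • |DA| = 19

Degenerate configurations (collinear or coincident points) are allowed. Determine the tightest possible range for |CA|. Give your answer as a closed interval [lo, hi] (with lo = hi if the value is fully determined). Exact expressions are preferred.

|AB| ∈ {10}
|AD| ∈ {19}
|CD| ∈ {5}
|BD| ∈ [9, 29]
|AC| ∈ [14, 24]
|BC| ∈ [4, 34]

|CA| ∈ [14, 24]  (≈ [14.0000, 24.0000])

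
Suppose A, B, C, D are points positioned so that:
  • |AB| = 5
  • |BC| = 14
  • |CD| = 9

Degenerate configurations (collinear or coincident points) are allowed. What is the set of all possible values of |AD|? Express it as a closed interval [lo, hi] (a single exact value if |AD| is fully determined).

|AD| ∈ [0, 28]  (≈ [0.0000, 28.0000])

|AB| ∈ {5}
|BC| ∈ {14}
|CD| ∈ {9}
|AC| ∈ [9, 19]
|BD| ∈ [5, 23]
|AD| ∈ [0, 28]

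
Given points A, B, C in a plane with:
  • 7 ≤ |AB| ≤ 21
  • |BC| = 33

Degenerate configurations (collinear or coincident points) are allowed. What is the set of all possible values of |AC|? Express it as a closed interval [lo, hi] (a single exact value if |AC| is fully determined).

|AB| ∈ [7, 21]
|BC| ∈ {33}
|AC| ∈ [12, 54]

|AC| ∈ [12, 54]  (≈ [12.0000, 54.0000])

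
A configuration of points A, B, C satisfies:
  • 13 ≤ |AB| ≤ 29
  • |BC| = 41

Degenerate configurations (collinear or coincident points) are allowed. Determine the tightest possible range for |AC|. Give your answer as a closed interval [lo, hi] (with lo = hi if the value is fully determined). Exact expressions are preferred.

|AC| ∈ [12, 70]  (≈ [12.0000, 70.0000])

|AB| ∈ [13, 29]
|BC| ∈ {41}
|AC| ∈ [12, 70]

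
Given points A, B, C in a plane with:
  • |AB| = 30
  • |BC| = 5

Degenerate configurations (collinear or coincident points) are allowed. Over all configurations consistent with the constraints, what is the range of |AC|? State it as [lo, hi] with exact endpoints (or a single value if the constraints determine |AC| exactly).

|AC| ∈ [25, 35]  (≈ [25.0000, 35.0000])

|AB| ∈ {30}
|BC| ∈ {5}
|AC| ∈ [25, 35]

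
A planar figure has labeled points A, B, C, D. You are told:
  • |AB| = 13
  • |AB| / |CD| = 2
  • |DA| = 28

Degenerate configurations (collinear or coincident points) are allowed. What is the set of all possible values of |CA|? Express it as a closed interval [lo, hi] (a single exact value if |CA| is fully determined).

|AB| ∈ {13}
|AD| ∈ {28}
|CD| ∈ {13/2}
|BD| ∈ [15, 41]
|AC| ∈ [43/2, 69/2]
|BC| ∈ [17/2, 95/2]

|CA| ∈ [43/2, 69/2]  (≈ [21.5000, 34.5000])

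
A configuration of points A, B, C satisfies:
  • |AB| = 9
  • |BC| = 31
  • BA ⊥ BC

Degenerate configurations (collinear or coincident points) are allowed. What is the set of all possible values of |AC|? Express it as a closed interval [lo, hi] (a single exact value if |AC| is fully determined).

|AB| ∈ {9}
|BC| ∈ {31}
|AC| ∈ {√(1042)}

|AC| = √(1042)  (≈ 32.2800)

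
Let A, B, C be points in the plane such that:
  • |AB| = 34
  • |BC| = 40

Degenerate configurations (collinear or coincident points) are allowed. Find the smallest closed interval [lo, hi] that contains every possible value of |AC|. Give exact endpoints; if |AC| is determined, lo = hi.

|AB| ∈ {34}
|BC| ∈ {40}
|AC| ∈ [6, 74]

|AC| ∈ [6, 74]  (≈ [6.0000, 74.0000])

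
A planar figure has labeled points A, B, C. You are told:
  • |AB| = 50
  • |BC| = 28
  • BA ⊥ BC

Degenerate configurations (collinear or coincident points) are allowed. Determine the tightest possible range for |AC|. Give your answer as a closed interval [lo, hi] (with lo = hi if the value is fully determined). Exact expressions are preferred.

|AC| = 2·√(821)  (≈ 57.3062)

|AB| ∈ {50}
|BC| ∈ {28}
|AC| ∈ {2·√(821)}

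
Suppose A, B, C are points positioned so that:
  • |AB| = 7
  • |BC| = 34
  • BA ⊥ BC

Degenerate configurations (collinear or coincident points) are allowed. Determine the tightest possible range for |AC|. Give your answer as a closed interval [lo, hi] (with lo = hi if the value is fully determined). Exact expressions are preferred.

|AB| ∈ {7}
|BC| ∈ {34}
|AC| ∈ {√(1205)}

|AC| = √(1205)  (≈ 34.7131)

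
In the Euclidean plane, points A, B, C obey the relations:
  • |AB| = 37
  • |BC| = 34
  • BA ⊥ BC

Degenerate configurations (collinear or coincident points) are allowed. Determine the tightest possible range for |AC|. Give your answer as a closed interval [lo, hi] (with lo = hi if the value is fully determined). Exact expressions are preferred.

|AC| = 5·√(101)  (≈ 50.2494)

|AB| ∈ {37}
|BC| ∈ {34}
|AC| ∈ {5·√(101)}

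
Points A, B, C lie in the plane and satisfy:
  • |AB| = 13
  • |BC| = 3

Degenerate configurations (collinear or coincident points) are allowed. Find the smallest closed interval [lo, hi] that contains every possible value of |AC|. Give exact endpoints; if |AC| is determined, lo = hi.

|AB| ∈ {13}
|BC| ∈ {3}
|AC| ∈ [10, 16]

|AC| ∈ [10, 16]  (≈ [10.0000, 16.0000])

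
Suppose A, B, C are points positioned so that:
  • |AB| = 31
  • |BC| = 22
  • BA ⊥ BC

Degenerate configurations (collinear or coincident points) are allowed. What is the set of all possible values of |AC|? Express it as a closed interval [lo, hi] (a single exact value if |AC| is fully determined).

|AB| ∈ {31}
|BC| ∈ {22}
|AC| ∈ {17·√(5)}

|AC| = 17·√(5)  (≈ 38.0132)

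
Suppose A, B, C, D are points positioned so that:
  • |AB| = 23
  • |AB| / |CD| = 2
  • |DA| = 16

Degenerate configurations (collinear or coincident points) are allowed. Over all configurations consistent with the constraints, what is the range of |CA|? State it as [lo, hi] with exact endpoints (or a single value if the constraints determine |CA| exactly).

|AB| ∈ {23}
|AD| ∈ {16}
|CD| ∈ {23/2}
|BD| ∈ [7, 39]
|AC| ∈ [9/2, 55/2]
|BC| ∈ [0, 101/2]

|CA| ∈ [9/2, 55/2]  (≈ [4.5000, 27.5000])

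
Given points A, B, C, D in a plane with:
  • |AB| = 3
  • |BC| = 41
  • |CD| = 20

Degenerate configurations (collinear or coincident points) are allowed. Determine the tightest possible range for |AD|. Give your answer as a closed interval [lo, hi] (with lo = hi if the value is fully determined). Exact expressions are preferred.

|AD| ∈ [18, 64]  (≈ [18.0000, 64.0000])

|AB| ∈ {3}
|BC| ∈ {41}
|CD| ∈ {20}
|AC| ∈ [38, 44]
|BD| ∈ [21, 61]
|AD| ∈ [18, 64]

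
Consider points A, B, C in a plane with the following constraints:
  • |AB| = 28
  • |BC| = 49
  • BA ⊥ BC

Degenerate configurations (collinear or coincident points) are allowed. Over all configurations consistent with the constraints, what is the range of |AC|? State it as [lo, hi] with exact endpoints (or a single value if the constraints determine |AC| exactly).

|AC| = 7·√(65)  (≈ 56.4358)

|AB| ∈ {28}
|BC| ∈ {49}
|AC| ∈ {7·√(65)}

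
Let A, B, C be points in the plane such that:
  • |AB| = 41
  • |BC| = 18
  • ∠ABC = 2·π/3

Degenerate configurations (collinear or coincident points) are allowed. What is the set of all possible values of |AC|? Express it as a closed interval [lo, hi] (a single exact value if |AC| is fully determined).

|AB| ∈ {41}
|BC| ∈ {18}
|AC| ∈ {√(2743)}

|AC| = √(2743)  (≈ 52.3737)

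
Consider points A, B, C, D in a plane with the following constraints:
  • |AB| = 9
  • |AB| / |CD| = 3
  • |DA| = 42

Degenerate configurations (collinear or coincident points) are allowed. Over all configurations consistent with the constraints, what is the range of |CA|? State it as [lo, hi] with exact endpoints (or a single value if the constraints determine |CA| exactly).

|AB| ∈ {9}
|AD| ∈ {42}
|CD| ∈ {3}
|BD| ∈ [33, 51]
|AC| ∈ [39, 45]
|BC| ∈ [30, 54]

|CA| ∈ [39, 45]  (≈ [39.0000, 45.0000])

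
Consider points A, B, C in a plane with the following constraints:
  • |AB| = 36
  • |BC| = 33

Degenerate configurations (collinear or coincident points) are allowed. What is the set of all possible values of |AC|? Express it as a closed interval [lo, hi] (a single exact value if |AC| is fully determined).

|AC| ∈ [3, 69]  (≈ [3.0000, 69.0000])

|AB| ∈ {36}
|BC| ∈ {33}
|AC| ∈ [3, 69]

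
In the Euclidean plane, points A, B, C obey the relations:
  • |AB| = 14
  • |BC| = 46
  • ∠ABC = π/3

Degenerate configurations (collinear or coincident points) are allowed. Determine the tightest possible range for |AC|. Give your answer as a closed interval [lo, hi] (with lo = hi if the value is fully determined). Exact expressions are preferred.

|AB| ∈ {14}
|BC| ∈ {46}
|AC| ∈ {2·√(417)}

|AC| = 2·√(417)  (≈ 40.8412)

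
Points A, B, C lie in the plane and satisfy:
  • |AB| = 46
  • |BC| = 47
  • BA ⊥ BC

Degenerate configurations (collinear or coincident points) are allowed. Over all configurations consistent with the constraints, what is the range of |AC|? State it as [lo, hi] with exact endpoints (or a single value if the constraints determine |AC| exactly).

|AC| = 5·√(173)  (≈ 65.7647)

|AB| ∈ {46}
|BC| ∈ {47}
|AC| ∈ {5·√(173)}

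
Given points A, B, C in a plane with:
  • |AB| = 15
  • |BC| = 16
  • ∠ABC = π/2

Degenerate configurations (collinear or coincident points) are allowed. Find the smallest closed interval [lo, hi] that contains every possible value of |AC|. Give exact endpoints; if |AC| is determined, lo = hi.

|AC| = √(481)  (≈ 21.9317)

|AB| ∈ {15}
|BC| ∈ {16}
|AC| ∈ {√(481)}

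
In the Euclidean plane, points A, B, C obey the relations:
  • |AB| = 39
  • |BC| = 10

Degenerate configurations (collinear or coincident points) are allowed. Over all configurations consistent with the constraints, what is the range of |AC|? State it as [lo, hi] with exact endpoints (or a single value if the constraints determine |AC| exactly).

|AC| ∈ [29, 49]  (≈ [29.0000, 49.0000])

|AB| ∈ {39}
|BC| ∈ {10}
|AC| ∈ [29, 49]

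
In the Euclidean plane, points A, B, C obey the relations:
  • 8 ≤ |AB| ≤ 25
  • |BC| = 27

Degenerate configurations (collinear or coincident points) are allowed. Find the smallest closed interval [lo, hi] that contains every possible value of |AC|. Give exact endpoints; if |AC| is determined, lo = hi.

|AB| ∈ [8, 25]
|BC| ∈ {27}
|AC| ∈ [2, 52]

|AC| ∈ [2, 52]  (≈ [2.0000, 52.0000])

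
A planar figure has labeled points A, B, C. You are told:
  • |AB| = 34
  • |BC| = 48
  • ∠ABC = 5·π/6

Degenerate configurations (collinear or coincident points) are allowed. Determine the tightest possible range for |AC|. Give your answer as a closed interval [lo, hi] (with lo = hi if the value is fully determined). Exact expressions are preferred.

|AB| ∈ {34}
|BC| ∈ {48}
|AC| ∈ {2·√(408·√(3) + 865)}

|AC| = 2·√(408·√(3) + 865)  (≈ 79.2888)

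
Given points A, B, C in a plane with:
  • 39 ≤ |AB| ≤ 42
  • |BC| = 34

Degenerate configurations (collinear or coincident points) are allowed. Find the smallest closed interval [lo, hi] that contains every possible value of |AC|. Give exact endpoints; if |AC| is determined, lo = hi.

|AB| ∈ [39, 42]
|BC| ∈ {34}
|AC| ∈ [5, 76]

|AC| ∈ [5, 76]  (≈ [5.0000, 76.0000])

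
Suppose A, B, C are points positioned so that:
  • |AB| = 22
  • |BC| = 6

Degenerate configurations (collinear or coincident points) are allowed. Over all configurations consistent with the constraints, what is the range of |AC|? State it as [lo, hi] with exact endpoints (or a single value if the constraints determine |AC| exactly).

|AB| ∈ {22}
|BC| ∈ {6}
|AC| ∈ [16, 28]

|AC| ∈ [16, 28]  (≈ [16.0000, 28.0000])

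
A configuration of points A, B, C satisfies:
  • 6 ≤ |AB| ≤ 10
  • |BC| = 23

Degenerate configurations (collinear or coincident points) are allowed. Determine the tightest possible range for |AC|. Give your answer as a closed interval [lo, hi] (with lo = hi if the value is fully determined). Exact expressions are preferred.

|AB| ∈ [6, 10]
|BC| ∈ {23}
|AC| ∈ [13, 33]

|AC| ∈ [13, 33]  (≈ [13.0000, 33.0000])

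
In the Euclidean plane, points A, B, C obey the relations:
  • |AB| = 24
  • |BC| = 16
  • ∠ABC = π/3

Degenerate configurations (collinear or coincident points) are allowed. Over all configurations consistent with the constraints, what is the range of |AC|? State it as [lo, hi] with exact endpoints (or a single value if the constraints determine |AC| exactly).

|AB| ∈ {24}
|BC| ∈ {16}
|AC| ∈ {8·√(7)}

|AC| = 8·√(7)  (≈ 21.1660)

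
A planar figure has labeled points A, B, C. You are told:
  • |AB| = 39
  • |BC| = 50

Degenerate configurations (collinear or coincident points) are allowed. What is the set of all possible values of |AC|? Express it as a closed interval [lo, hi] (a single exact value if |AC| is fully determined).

|AB| ∈ {39}
|BC| ∈ {50}
|AC| ∈ [11, 89]

|AC| ∈ [11, 89]  (≈ [11.0000, 89.0000])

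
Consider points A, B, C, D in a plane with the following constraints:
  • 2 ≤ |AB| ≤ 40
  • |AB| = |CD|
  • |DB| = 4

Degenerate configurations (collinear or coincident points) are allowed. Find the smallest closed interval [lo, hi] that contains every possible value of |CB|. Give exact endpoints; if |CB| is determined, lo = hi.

|CB| ∈ [0, 44]  (≈ [0.0000, 44.0000])

|AB| ∈ [2, 40]
|BD| ∈ {4}
|CD| ∈ [2, 40]
|AD| ∈ [0, 44]
|BC| ∈ [0, 44]
|AC| ∈ [0, 84]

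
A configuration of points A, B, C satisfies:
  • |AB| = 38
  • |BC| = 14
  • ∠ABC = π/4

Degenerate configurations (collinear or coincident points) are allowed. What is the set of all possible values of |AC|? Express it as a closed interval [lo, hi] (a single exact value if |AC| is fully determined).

|AC| = 2·√(410 - 133·√(2))  (≈ 29.7933)

|AB| ∈ {38}
|BC| ∈ {14}
|AC| ∈ {2·√(410 - 133·√(2))}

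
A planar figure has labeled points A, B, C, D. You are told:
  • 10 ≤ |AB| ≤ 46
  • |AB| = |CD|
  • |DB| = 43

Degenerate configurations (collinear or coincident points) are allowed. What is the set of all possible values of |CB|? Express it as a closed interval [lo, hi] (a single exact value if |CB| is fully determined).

|AB| ∈ [10, 46]
|BD| ∈ {43}
|CD| ∈ [10, 46]
|AD| ∈ [0, 89]
|BC| ∈ [0, 89]
|AC| ∈ [0, 135]

|CB| ∈ [0, 89]  (≈ [0.0000, 89.0000])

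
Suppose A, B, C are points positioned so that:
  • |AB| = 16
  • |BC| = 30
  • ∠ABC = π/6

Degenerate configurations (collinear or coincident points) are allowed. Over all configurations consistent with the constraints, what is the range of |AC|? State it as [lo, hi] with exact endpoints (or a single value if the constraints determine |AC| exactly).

|AC| = 2·√(289 - 120·√(3))  (≈ 18.0171)

|AB| ∈ {16}
|BC| ∈ {30}
|AC| ∈ {2·√(289 - 120·√(3))}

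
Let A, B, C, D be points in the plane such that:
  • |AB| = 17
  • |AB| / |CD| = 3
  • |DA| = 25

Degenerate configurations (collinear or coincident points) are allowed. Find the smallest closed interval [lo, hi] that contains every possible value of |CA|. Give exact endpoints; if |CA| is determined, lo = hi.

|CA| ∈ [58/3, 92/3]  (≈ [19.3333, 30.6667])

|AB| ∈ {17}
|AD| ∈ {25}
|CD| ∈ {17/3}
|BD| ∈ [8, 42]
|AC| ∈ [58/3, 92/3]
|BC| ∈ [7/3, 143/3]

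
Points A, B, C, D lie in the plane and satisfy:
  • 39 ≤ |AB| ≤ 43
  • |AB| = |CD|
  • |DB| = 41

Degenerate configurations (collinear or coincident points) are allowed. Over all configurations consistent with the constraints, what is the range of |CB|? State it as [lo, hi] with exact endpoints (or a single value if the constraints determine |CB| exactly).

|CB| ∈ [0, 84]  (≈ [0.0000, 84.0000])

|AB| ∈ [39, 43]
|BD| ∈ {41}
|CD| ∈ [39, 43]
|AD| ∈ [0, 84]
|BC| ∈ [0, 84]
|AC| ∈ [0, 127]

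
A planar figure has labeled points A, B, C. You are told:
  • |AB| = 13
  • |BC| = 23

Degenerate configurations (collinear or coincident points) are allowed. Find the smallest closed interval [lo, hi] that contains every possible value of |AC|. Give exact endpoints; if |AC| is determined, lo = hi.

|AC| ∈ [10, 36]  (≈ [10.0000, 36.0000])

|AB| ∈ {13}
|BC| ∈ {23}
|AC| ∈ [10, 36]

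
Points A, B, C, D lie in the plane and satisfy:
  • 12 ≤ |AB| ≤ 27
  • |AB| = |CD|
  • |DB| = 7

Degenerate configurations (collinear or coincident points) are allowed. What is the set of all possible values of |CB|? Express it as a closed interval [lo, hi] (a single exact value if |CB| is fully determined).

|AB| ∈ [12, 27]
|BD| ∈ {7}
|CD| ∈ [12, 27]
|AD| ∈ [5, 34]
|BC| ∈ [5, 34]
|AC| ∈ [0, 61]

|CB| ∈ [5, 34]  (≈ [5.0000, 34.0000])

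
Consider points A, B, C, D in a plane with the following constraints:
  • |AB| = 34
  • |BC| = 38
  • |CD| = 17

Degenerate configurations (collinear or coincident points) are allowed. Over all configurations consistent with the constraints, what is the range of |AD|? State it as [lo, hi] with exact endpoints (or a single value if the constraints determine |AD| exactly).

|AD| ∈ [0, 89]  (≈ [0.0000, 89.0000])

|AB| ∈ {34}
|BC| ∈ {38}
|CD| ∈ {17}
|AC| ∈ [4, 72]
|BD| ∈ [21, 55]
|AD| ∈ [0, 89]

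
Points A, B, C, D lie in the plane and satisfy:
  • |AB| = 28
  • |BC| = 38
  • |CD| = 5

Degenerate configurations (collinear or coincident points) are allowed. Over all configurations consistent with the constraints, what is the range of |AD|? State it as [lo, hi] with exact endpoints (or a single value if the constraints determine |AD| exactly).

|AD| ∈ [5, 71]  (≈ [5.0000, 71.0000])

|AB| ∈ {28}
|BC| ∈ {38}
|CD| ∈ {5}
|AC| ∈ [10, 66]
|BD| ∈ [33, 43]
|AD| ∈ [5, 71]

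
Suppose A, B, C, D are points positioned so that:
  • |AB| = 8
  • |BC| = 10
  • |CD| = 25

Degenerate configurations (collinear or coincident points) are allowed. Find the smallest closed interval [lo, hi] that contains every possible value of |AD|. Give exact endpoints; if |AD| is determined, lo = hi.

|AD| ∈ [7, 43]  (≈ [7.0000, 43.0000])

|AB| ∈ {8}
|BC| ∈ {10}
|CD| ∈ {25}
|AC| ∈ [2, 18]
|BD| ∈ [15, 35]
|AD| ∈ [7, 43]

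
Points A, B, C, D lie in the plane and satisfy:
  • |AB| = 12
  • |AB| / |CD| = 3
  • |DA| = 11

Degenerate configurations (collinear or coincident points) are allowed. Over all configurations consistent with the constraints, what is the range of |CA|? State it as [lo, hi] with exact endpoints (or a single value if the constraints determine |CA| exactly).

|CA| ∈ [7, 15]  (≈ [7.0000, 15.0000])

|AB| ∈ {12}
|AD| ∈ {11}
|CD| ∈ {4}
|BD| ∈ [1, 23]
|AC| ∈ [7, 15]
|BC| ∈ [0, 27]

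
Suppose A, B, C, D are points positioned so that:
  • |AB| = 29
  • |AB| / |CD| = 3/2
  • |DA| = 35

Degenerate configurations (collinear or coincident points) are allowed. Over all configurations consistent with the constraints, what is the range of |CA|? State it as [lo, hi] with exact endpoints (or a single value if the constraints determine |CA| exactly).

|CA| ∈ [47/3, 163/3]  (≈ [15.6667, 54.3333])

|AB| ∈ {29}
|AD| ∈ {35}
|CD| ∈ {58/3}
|BD| ∈ [6, 64]
|AC| ∈ [47/3, 163/3]
|BC| ∈ [0, 250/3]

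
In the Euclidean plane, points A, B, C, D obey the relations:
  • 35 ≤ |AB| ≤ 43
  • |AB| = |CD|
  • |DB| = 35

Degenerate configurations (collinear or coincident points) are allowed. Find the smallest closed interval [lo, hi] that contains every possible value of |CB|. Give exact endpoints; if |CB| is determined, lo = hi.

|CB| ∈ [0, 78]  (≈ [0.0000, 78.0000])

|AB| ∈ [35, 43]
|BD| ∈ {35}
|CD| ∈ [35, 43]
|AD| ∈ [0, 78]
|BC| ∈ [0, 78]
|AC| ∈ [0, 121]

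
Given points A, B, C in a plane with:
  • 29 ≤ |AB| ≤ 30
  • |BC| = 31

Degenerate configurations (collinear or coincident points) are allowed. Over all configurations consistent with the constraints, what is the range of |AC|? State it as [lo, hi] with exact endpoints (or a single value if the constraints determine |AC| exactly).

|AC| ∈ [1, 61]  (≈ [1.0000, 61.0000])

|AB| ∈ [29, 30]
|BC| ∈ {31}
|AC| ∈ [1, 61]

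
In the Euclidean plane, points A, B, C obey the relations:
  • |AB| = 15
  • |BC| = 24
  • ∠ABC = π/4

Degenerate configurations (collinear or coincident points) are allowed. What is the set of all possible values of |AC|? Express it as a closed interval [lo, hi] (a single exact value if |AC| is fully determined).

|AC| = 3·√(89 - 40·√(2))  (≈ 17.0846)

|AB| ∈ {15}
|BC| ∈ {24}
|AC| ∈ {3·√(89 - 40·√(2))}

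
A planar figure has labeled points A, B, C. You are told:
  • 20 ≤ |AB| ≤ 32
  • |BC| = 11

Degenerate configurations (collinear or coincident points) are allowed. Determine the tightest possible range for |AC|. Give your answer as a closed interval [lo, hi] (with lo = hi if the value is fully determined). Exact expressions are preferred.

|AB| ∈ [20, 32]
|BC| ∈ {11}
|AC| ∈ [9, 43]

|AC| ∈ [9, 43]  (≈ [9.0000, 43.0000])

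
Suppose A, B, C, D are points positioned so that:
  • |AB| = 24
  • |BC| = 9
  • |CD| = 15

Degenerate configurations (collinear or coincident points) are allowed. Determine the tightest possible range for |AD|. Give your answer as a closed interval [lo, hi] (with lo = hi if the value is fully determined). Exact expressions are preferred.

|AD| ∈ [0, 48]  (≈ [0.0000, 48.0000])

|AB| ∈ {24}
|BC| ∈ {9}
|CD| ∈ {15}
|AC| ∈ [15, 33]
|BD| ∈ [6, 24]
|AD| ∈ [0, 48]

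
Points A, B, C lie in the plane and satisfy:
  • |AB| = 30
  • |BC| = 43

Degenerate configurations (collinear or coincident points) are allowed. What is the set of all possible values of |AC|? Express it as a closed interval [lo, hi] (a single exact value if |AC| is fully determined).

|AB| ∈ {30}
|BC| ∈ {43}
|AC| ∈ [13, 73]

|AC| ∈ [13, 73]  (≈ [13.0000, 73.0000])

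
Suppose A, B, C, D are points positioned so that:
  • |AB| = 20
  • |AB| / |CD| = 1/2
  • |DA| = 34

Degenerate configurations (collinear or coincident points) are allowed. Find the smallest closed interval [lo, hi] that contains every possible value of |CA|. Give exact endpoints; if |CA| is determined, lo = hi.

|AB| ∈ {20}
|AD| ∈ {34}
|CD| ∈ {40}
|BD| ∈ [14, 54]
|AC| ∈ [6, 74]
|BC| ∈ [0, 94]

|CA| ∈ [6, 74]  (≈ [6.0000, 74.0000])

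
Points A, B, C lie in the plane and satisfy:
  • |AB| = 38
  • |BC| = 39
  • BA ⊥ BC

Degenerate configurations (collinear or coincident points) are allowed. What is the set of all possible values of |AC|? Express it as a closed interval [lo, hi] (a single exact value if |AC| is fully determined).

|AC| = √(2965)  (≈ 54.4518)

|AB| ∈ {38}
|BC| ∈ {39}
|AC| ∈ {√(2965)}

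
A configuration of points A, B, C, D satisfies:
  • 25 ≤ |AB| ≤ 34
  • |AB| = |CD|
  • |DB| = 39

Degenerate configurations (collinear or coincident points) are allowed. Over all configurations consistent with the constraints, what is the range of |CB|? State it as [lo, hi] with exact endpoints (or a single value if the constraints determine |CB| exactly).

|AB| ∈ [25, 34]
|BD| ∈ {39}
|CD| ∈ [25, 34]
|AD| ∈ [5, 73]
|BC| ∈ [5, 73]
|AC| ∈ [0, 107]

|CB| ∈ [5, 73]  (≈ [5.0000, 73.0000])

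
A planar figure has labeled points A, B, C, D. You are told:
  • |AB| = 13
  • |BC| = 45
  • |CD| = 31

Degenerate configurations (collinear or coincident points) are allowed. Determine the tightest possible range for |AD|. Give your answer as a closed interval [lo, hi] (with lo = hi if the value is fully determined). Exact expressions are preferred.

|AB| ∈ {13}
|BC| ∈ {45}
|CD| ∈ {31}
|AC| ∈ [32, 58]
|BD| ∈ [14, 76]
|AD| ∈ [1, 89]

|AD| ∈ [1, 89]  (≈ [1.0000, 89.0000])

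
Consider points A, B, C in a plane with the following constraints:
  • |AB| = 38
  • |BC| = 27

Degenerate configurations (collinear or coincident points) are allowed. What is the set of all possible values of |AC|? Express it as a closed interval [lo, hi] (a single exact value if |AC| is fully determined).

|AB| ∈ {38}
|BC| ∈ {27}
|AC| ∈ [11, 65]

|AC| ∈ [11, 65]  (≈ [11.0000, 65.0000])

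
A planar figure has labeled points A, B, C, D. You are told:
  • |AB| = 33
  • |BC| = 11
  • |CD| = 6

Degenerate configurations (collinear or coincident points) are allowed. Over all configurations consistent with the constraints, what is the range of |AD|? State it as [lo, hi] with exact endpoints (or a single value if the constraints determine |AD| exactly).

|AB| ∈ {33}
|BC| ∈ {11}
|CD| ∈ {6}
|AC| ∈ [22, 44]
|BD| ∈ [5, 17]
|AD| ∈ [16, 50]

|AD| ∈ [16, 50]  (≈ [16.0000, 50.0000])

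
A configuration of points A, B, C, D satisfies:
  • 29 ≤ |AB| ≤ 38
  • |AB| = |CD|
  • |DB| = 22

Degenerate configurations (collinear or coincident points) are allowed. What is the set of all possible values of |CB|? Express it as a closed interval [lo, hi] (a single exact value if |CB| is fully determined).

|CB| ∈ [7, 60]  (≈ [7.0000, 60.0000])

|AB| ∈ [29, 38]
|BD| ∈ {22}
|CD| ∈ [29, 38]
|AD| ∈ [7, 60]
|BC| ∈ [7, 60]
|AC| ∈ [0, 98]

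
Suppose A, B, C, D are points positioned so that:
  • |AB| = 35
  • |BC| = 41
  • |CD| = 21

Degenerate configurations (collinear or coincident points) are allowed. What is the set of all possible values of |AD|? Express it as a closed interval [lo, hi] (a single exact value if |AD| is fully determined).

|AB| ∈ {35}
|BC| ∈ {41}
|CD| ∈ {21}
|AC| ∈ [6, 76]
|BD| ∈ [20, 62]
|AD| ∈ [0, 97]

|AD| ∈ [0, 97]  (≈ [0.0000, 97.0000])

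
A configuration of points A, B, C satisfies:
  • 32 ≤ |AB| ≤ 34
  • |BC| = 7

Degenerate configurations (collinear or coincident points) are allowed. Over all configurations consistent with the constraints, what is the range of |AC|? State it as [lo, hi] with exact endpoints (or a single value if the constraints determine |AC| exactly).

|AC| ∈ [25, 41]  (≈ [25.0000, 41.0000])

|AB| ∈ [32, 34]
|BC| ∈ {7}
|AC| ∈ [25, 41]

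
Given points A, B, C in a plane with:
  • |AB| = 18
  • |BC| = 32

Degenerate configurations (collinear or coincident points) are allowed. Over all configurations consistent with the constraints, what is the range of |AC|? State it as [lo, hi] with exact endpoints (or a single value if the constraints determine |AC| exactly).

|AC| ∈ [14, 50]  (≈ [14.0000, 50.0000])

|AB| ∈ {18}
|BC| ∈ {32}
|AC| ∈ [14, 50]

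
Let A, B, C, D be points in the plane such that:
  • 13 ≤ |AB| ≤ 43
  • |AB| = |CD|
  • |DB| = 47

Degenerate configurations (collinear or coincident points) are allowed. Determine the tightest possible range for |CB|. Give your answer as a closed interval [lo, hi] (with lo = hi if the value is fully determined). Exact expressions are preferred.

|CB| ∈ [4, 90]  (≈ [4.0000, 90.0000])

|AB| ∈ [13, 43]
|BD| ∈ {47}
|CD| ∈ [13, 43]
|AD| ∈ [4, 90]
|BC| ∈ [4, 90]
|AC| ∈ [0, 133]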